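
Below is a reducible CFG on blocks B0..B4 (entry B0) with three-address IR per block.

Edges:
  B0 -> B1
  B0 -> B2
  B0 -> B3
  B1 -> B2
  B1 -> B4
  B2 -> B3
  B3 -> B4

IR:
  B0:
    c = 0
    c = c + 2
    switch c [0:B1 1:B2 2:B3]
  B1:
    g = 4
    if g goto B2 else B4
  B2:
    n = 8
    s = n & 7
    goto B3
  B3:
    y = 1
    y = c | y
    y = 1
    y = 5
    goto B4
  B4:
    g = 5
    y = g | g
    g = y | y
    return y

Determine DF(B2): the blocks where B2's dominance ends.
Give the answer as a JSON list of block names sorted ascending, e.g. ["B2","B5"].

Answer: ["B3"]

Derivation:
idom tree: B1←B0 B2←B0 B3←B0 B4←B0
Dom∩ at merges:
  B2: preds {B0,B1}: {B0} ∩ {B0,B1} = {B0}; idom=B0
  B3: preds {B0,B2}: {B0} ∩ {B0,B2} = {B0}; idom=B0
  B4: preds {B1,B3}: {B0,B1} ∩ {B0,B3} = {B0}; idom=B0

DF derivation:
  B2←B0: walk · to B0
  B2←B1: walk B1 to B0
  B3←B0: walk · to B0
  B3←B2: walk B2 to B0
  B4←B1: walk B1 to B0
  B4←B3: walk B3 to B0
  B0: DF=∅
  B1: DF={B2,B4}
  B2: DF={B3}
  B3: DF={B4}
  B4: DF=∅

DF(B2) = ["B3"]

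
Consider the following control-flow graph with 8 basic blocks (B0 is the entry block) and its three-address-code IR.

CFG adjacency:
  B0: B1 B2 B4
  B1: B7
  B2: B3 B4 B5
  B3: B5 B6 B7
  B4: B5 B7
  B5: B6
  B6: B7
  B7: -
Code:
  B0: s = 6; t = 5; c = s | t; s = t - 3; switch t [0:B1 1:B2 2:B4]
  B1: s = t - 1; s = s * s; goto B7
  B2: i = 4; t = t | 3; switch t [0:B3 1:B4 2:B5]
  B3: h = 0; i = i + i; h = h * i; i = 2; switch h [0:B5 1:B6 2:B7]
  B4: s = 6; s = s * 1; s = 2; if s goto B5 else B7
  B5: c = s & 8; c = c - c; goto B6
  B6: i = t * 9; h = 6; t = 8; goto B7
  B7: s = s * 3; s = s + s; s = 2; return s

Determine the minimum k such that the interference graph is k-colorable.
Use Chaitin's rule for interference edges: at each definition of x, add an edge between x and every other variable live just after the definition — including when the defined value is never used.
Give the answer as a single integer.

def/use:
  B0 def {c,s,t} use ∅
  B1 def {s} use {t}
  B2 def {i,t} use {t}
  B3 def {h,i} use {i}
  B4 def {s} use ∅
  B5 def {c} use {s}
  B6 def {h,i,t} use {t}
  B7 def {s} use {s}

Live sets:
  B0 li=∅ lo={s,t}
  B1 li={t} lo={s}
  B2 li={s,t} lo={i,s,t}
  B3 li={i,s,t} lo={s,t}
  B4 li={t} lo={s,t}
  B5 li={s,t} lo={s,t}
  B6 li={s,t} lo={s}
  B7 li={s} lo=∅

Interference:
  c↔{s,t}
  h↔{i,s,t}
  i↔{h,s,t}
  s↔{c,h,i,t}
  t↔{c,h,i,s}

Colouring:
  clique {h,i,s,t} ⇒ need ≥ 4
  assign c→c2 h→c2 i→c3 s→c0 t→c1 — no edge inside a register ⇒ χ ≤ 4
  χ = 4

Answer: 4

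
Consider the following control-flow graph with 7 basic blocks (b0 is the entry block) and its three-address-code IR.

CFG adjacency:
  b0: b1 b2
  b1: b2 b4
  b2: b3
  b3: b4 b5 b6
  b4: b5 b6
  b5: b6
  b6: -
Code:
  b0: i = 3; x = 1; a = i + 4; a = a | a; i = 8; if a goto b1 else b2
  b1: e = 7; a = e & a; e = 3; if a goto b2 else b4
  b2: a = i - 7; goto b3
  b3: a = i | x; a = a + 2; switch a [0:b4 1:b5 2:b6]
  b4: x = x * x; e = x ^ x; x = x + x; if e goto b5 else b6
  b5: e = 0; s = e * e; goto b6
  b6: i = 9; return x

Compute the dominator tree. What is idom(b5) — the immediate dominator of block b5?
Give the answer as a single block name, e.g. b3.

idom tree: b1←b0 b2←b0 b3←b2 b4←b0 b5←b0 b6←b0
Join-block Dom:
  b2: preds {b0,b1}: {b0} ∩ {b0,b1} = {b0}; idom=b0
  b4: preds {b1,b3}: {b0,b1} ∩ {b0,b2,b3} = {b0}; idom=b0
  b5: preds {b3,b4}: {b0,b2,b3} ∩ {b0,b4} = {b0}; idom=b0
  b6: preds {b3,b4,b5}: {b0,b2,b3} ∩ {b0,b4} ∩ {b0,b5} = {b0}; idom=b0

idom(b5) = b0

Answer: b0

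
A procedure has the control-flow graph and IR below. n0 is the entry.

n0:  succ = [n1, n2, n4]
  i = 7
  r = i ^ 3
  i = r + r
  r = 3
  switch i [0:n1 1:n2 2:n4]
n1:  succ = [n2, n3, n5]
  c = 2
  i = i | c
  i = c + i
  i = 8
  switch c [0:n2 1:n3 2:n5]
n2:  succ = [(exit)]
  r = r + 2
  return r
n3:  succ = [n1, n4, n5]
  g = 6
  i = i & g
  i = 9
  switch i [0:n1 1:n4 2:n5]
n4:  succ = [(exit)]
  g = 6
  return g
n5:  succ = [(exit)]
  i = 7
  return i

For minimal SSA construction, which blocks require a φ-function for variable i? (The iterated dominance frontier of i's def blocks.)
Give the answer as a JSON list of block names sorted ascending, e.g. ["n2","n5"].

Answer: ["n1", "n2", "n4", "n5"]

Working:
idom tree: n1←n0 n2←n0 n3←n1 n4←n0 n5←n1
Dom∩ at merges:
  n1: preds {n0,n3}: {n0} ∩ {n0,n1,n3} = {n0}; idom=n0
  n2: preds {n0,n1}: {n0} ∩ {n0,n1} = {n0}; idom=n0
  n4: preds {n0,n3}: {n0} ∩ {n0,n1,n3} = {n0}; idom=n0
  n5: preds {n1,n3}: {n0,n1} ∩ {n0,n1,n3} = {n0,n1}; idom=n1

DF walk-up:
  join n1 pred n0: · stop@n0
  join n1 pred n3: n3→n1 stop@n0
  join n2 pred n0: · stop@n0
  join n2 pred n1: n1 stop@n0
  join n4 pred n0: · stop@n0
  join n4 pred n3: n3→n1 stop@n0
  join n5 pred n1: · stop@n1
  join n5 pred n3: n3 stop@n1
  n0: DF=∅
  n1: DF={n1,n2,n4}
  n2: DF=∅
  n3: DF={n1,n4,n5}
  n4: DF=∅
  n5: DF=∅

φ for i: defs {n0,n1,n3,n5}
  DF⁺ = {n1,n2,n4,n5}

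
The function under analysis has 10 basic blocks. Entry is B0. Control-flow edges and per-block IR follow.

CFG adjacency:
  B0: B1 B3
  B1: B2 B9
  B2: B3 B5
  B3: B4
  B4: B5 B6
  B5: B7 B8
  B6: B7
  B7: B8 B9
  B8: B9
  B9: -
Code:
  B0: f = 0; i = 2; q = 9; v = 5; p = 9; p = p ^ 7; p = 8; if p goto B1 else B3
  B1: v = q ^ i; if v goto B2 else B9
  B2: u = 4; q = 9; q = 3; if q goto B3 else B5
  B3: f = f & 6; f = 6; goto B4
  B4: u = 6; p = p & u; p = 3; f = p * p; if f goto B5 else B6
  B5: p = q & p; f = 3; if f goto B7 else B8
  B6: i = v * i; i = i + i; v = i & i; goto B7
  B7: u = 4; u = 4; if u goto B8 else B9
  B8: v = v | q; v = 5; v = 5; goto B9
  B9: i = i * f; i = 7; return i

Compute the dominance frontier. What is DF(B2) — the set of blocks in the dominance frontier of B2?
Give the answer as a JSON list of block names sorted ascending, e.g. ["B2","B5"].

Answer: ["B3", "B5"]

Analysis:
idom tree: B1←B0 B2←B1 B3←B0 B4←B3 B5←B0 B6←B4 B7←B0 B8←B0 B9←B0
Dom∩ at merges:
  B3: preds {B0,B2}: {B0} ∩ {B0,B1,B2} = {B0}; idom=B0
  B5: preds {B2,B4}: {B0,B1,B2} ∩ {B0,B3,B4} = {B0}; idom=B0
  B7: preds {B5,B6}: {B0,B5} ∩ {B0,B3,B4,B6} = {B0}; idom=B0
  B8: preds {B5,B7}: {B0,B5} ∩ {B0,B7} = {B0}; idom=B0
  B9: preds {B1,B7,B8}: {B0,B1} ∩ {B0,B7} ∩ {B0,B8} = {B0}; idom=B0

DF derivation:
  join B3 pred B0: · stop@B0
  join B3 pred B2: B2→B1 stop@B0
  join B5 pred B2: B2→B1 stop@B0
  join B5 pred B4: B4→B3 stop@B0
  join B7 pred B5: B5 stop@B0
  join B7 pred B6: B6→B4→B3 stop@B0
  join B8 pred B5: B5 stop@B0
  join B8 pred B7: B7 stop@B0
  join B9 pred B1: B1 stop@B0
  join B9 pred B7: B7 stop@B0
  join B9 pred B8: B8 stop@B0
  DF(B0)=∅
  DF(B1)={B3,B5,B9}
  DF(B2)={B3,B5}
  DF(B3)={B5,B7}
  DF(B4)={B5,B7}
  DF(B5)={B7,B8}
  DF(B6)={B7}
  DF(B7)={B8,B9}
  DF(B8)={B9}
  DF(B9)=∅

DF(B2) = ["B3", "B5"]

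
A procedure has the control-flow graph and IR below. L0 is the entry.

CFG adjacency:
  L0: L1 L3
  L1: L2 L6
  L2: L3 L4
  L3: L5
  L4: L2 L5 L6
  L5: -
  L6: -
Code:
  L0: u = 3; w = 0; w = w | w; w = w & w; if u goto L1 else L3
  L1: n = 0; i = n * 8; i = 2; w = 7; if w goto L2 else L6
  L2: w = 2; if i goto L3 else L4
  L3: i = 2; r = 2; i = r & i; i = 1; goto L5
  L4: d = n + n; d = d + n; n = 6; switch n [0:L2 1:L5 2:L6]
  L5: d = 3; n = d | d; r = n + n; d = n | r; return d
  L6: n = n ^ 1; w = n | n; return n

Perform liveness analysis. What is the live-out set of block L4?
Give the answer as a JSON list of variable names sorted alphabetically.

def/use:
  L0: def={u,w} ue=∅
  L1: def={i,n,w} ue=∅
  L2: def={w} ue={i}
  L3: def={i,r} ue=∅
  L4: def={d,n} ue={n}
  L5: def={d,n,r} ue=∅
  L6: def={n,w} ue={n}

Backward fixpoint:
  L0 li=∅ lo=∅
  L1 li=∅ lo={i,n}
  L2 li={i,n} lo={i,n}
  L3 li=∅ lo=∅
  L4 li={i,n} lo={i,n}
  L5 li=∅ lo=∅
  L6 li={n} lo=∅

live-out(L4) = ["i", "n"]

Answer: ["i", "n"]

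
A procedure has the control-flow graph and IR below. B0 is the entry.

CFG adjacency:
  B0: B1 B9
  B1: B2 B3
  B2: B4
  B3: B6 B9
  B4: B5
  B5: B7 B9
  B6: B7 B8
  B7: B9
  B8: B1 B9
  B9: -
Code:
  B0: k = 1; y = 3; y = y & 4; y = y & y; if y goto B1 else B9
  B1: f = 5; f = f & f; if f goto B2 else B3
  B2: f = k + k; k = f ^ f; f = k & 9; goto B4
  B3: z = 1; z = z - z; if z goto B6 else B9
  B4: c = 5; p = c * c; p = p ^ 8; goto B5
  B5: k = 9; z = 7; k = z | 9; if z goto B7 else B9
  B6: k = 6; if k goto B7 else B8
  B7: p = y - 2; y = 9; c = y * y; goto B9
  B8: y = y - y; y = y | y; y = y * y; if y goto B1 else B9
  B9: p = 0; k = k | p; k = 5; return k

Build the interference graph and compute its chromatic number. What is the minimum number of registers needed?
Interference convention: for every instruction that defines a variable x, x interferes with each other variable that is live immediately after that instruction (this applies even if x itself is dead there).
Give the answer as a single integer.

Per-block:
  B0: def={k,y} ue=∅
  B1: def={f} ue=∅
  B2: def={f,k} ue={k}
  B3: def={z} ue=∅
  B4: def={c,p} ue=∅
  B5: def={k,z} ue=∅
  B6: def={k} ue=∅
  B7: def={c,p,y} ue={y}
  B8: def={y} ue={y}
  B9: def={k,p} ue={k}

Live sets:
  live B0: ∅→{k,y}
  live B1: {k,y}→{k,y}
  live B2: {k,y}→{y}
  live B3: {k,y}→{k,y}
  live B4: {y}→{y}
  live B5: {y}→{k,y}
  live B6: {y}→{k,y}
  live B7: {k,y}→{k}
  live B8: {k,y}→{k,y}
  live B9: {k}→∅

Interfere edges:
  c: {k,y}
  f: {k,y}
  k: {c,f,p,y,z}
  p: {k,y}
  y: {c,f,k,p,z}
  z: {k,y}

Colouring:
  lower bound: {c,k,y} mutually conflict ⇒ χ ≥ 3
  assign c→R2 f→R2 k→R0 p→R2 y→R1 z→R2 — no edge inside a register ⇒ χ ≤ 3
  χ = 3

Answer: 3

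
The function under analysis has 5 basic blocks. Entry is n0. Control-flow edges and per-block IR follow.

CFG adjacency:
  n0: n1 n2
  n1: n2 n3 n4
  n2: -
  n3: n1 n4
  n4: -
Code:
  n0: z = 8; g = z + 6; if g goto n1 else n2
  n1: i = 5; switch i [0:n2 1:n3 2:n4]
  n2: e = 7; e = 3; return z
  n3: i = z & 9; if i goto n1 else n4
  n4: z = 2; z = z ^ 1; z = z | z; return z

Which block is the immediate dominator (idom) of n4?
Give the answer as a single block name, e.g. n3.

idom tree: n1←n0 n2←n0 n3←n1 n4←n1
Dom∩ at merges:
  n1: preds {n0,n3}: {n0} ∩ {n0,n1,n3} = {n0}; idom=n0
  n2: preds {n0,n1}: {n0} ∩ {n0,n1} = {n0}; idom=n0
  n4: preds {n1,n3}: {n0,n1} ∩ {n0,n1,n3} = {n0,n1}; idom=n1

idom(n4) = n1

Answer: n1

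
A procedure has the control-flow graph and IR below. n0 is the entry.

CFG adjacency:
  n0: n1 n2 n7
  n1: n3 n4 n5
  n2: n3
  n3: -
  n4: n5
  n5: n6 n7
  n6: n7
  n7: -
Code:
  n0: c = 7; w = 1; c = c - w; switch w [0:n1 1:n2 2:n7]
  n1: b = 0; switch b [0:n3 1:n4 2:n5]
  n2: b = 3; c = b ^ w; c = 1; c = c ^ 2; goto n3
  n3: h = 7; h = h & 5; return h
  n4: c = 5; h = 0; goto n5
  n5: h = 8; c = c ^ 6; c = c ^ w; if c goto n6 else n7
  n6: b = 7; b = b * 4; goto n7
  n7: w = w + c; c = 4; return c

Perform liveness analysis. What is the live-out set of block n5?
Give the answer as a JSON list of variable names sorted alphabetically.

Block summaries:
  n0: def={c,w} ue=∅
  n1: def={b} ue=∅
  n2: def={b,c} ue={w}
  n3: def={h} ue=∅
  n4: def={c,h} ue=∅
  n5: def={c,h} ue={c,w}
  n6: def={b} ue=∅
  n7: def={c,w} ue={c,w}

Liveness:
  n0 li=∅ lo={c,w}
  n1 li={c,w} lo={c,w}
  n2 li={w} lo=∅
  n3 li=∅ lo=∅
  n4 li={w} lo={c,w}
  n5 li={c,w} lo={c,w}
  n6 li={c,w} lo={c,w}
  n7 li={c,w} lo=∅

live-out(n5) = ["c", "w"]

Answer: ["c", "w"]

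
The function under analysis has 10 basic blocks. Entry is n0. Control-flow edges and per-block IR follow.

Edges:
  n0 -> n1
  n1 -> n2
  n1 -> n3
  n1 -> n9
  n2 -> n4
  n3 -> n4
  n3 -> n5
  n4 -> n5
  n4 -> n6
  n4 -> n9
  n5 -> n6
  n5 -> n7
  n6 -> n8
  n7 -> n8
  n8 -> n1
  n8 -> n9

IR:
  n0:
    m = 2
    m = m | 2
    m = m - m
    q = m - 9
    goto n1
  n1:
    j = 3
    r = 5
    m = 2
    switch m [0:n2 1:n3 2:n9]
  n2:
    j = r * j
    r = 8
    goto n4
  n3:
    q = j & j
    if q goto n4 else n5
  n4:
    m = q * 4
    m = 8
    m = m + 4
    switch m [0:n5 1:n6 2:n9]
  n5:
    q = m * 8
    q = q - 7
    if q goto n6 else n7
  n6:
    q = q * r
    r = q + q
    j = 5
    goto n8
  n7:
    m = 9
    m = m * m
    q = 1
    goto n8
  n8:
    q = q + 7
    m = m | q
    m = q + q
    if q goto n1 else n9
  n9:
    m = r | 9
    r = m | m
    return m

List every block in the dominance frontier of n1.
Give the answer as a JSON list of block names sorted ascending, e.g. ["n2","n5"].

idom tree: n1←n0 n2←n1 n3←n1 n4←n1 n5←n1 n6←n1 n7←n5 n8←n1 n9←n1
Join-block Dom:
  n1: preds {n0,n8}: {n0} ∩ {n0,n1,n8} = {n0}; idom=n0
  n4: preds {n2,n3}: {n0,n1,n2} ∩ {n0,n1,n3} = {n0,n1}; idom=n1
  n5: preds {n3,n4}: {n0,n1,n3} ∩ {n0,n1,n4} = {n0,n1}; idom=n1
  n6: preds {n4,n5}: {n0,n1,n4} ∩ {n0,n1,n5} = {n0,n1}; idom=n1
  n8: preds {n6,n7}: {n0,n1,n6} ∩ {n0,n1,n5,n7} = {n0,n1}; idom=n1
  n9: preds {n1,n4,n8}: {n0,n1} ∩ {n0,n1,n4} ∩ {n0,n1,n8} = {n0,n1}; idom=n1

DF walk-up:
  n1←n0: walk · to n0
  n1←n8: walk n8→n1 to n0
  n4←n2: walk n2 to n1
  n4←n3: walk n3 to n1
  n5←n3: walk n3 to n1
  n5←n4: walk n4 to n1
  n6←n4: walk n4 to n1
  n6←n5: walk n5 to n1
  n8←n6: walk n6 to n1
  n8←n7: walk n7→n5 to n1
  n9←n1: walk · to n1
  n9←n4: walk n4 to n1
  n9←n8: walk n8 to n1
  n0: DF=∅
  n1: DF={n1}
  n2: DF={n4}
  n3: DF={n4,n5}
  n4: DF={n5,n6,n9}
  n5: DF={n6,n8}
  n6: DF={n8}
  n7: DF={n8}
  n8: DF={n1,n9}
  n9: DF=∅

DF(n1) = ["n1"]

Answer: ["n1"]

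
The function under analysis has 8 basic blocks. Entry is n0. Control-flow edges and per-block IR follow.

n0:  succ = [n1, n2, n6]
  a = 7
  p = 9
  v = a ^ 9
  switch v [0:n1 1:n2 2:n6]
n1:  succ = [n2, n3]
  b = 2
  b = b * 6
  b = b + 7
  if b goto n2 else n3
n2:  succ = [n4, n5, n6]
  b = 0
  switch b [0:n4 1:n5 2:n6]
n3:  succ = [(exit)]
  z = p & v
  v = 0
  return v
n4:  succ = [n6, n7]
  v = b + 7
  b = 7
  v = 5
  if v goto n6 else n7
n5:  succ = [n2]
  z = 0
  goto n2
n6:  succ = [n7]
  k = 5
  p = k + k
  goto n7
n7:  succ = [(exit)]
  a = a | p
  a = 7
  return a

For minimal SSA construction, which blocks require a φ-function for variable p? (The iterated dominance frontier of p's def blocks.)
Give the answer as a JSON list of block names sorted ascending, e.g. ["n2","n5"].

Answer: ["n7"]

Working:
idom tree: n1←n0 n2←n0 n3←n1 n4←n2 n5←n2 n6←n0 n7←n0
Dom at joins:
  n2: preds {n0,n1,n5}: {n0} ∩ {n0,n1} ∩ {n0,n2,n5} = {n0}; idom=n0
  n6: preds {n0,n2,n4}: {n0} ∩ {n0,n2} ∩ {n0,n2,n4} = {n0}; idom=n0
  n7: preds {n4,n6}: {n0,n2,n4} ∩ {n0,n6} = {n0}; idom=n0

Frontier:
  n2←n0: walk · to n0
  n2←n1: walk n1 to n0
  n2←n5: walk n5→n2 to n0
  n6←n0: walk · to n0
  n6←n2: walk n2 to n0
  n6←n4: walk n4→n2 to n0
  n7←n4: walk n4→n2 to n0
  n7←n6: walk n6 to n0
  n0: DF=∅
  n1: DF={n2}
  n2: DF={n2,n6,n7}
  n3: DF=∅
  n4: DF={n6,n7}
  n5: DF={n2}
  n6: DF={n7}
  n7: DF=∅

φ for p: defs {n0,n6}
  DF⁺ = {n7}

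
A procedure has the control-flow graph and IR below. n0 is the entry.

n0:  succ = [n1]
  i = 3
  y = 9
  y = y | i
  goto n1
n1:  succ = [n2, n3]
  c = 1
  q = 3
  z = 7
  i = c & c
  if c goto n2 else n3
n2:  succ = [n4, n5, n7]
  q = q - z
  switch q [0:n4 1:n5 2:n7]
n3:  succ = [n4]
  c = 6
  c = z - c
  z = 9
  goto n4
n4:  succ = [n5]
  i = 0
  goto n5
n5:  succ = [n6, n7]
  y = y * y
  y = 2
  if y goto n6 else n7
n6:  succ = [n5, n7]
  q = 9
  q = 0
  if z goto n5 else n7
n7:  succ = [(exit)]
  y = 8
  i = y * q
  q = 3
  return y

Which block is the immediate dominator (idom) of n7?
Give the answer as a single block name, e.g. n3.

Answer: n1

Analysis:
idom tree: n1←n0 n2←n1 n3←n1 n4←n1 n5←n1 n6←n5 n7←n1
Dom at joins:
  n4: preds {n2,n3}: {n0,n1,n2} ∩ {n0,n1,n3} = {n0,n1}; idom=n1
  n5: preds {n2,n4,n6}: {n0,n1,n2} ∩ {n0,n1,n4} ∩ {n0,n1,n5,n6} = {n0,n1}; idom=n1
  n7: preds {n2,n5,n6}: {n0,n1,n2} ∩ {n0,n1,n5} ∩ {n0,n1,n5,n6} = {n0,n1}; idom=n1

idom(n7) = n1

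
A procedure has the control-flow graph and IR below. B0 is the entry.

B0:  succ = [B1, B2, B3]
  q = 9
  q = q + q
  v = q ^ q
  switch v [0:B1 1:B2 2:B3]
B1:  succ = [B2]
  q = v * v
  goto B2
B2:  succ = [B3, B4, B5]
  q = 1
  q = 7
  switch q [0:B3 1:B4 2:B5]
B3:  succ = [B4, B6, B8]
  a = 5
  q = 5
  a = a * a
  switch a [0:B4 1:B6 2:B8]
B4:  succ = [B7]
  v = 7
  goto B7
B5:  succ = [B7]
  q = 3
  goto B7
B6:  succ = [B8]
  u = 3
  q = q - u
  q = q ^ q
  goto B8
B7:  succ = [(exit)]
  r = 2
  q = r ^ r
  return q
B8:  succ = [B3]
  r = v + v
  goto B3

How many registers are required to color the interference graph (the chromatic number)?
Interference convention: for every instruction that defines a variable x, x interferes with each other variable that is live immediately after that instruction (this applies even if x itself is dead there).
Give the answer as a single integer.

Per-block:
  B0: def={q,v} ue=∅
  B1: def={q} ue={v}
  B2: def={q} ue=∅
  B3: def={a,q} ue=∅
  B4: def={v} ue=∅
  B5: def={q} ue=∅
  B6: def={q,u} ue={q}
  B7: def={q,r} ue=∅
  B8: def={r} ue={v}

Liveness:
  B0: in=∅ out={v}
  B1: in={v} out={v}
  B2: in={v} out={v}
  B3: in={v} out={q,v}
  B4: in=∅ out=∅
  B5: in=∅ out=∅
  B6: in={q,v} out={v}
  B7: in=∅ out=∅
  B8: in={v} out={v}

Conflict graph:
  a — {q,v}
  q — {a,u,v}
  r — {v}
  u — {q,v}
  v — {a,q,r,u}

Colouring:
  lower bound: {a,q,v} mutually conflict ⇒ χ ≥ 3
  assign a→r2 q→r1 r→r1 u→r2 v→r0 — no edge inside a register ⇒ χ ≤ 3
  χ = 3

Answer: 3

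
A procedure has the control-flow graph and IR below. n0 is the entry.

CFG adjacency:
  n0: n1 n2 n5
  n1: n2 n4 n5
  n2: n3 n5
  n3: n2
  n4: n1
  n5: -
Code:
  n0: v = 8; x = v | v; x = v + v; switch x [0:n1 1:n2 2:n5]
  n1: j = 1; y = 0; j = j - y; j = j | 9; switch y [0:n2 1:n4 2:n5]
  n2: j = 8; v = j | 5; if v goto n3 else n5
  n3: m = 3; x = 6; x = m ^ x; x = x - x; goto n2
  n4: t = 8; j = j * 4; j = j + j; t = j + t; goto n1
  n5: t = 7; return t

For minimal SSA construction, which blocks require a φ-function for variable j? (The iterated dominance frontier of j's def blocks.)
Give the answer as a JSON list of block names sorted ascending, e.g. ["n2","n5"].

idom tree: n1←n0 n2←n0 n3←n2 n4←n1 n5←n0
Join-block Dom:
  n1: preds {n0,n4}: {n0} ∩ {n0,n1,n4} = {n0}; idom=n0
  n2: preds {n0,n1,n3}: {n0} ∩ {n0,n1} ∩ {n0,n2,n3} = {n0}; idom=n0
  n5: preds {n0,n1,n2}: {n0} ∩ {n0,n1} ∩ {n0,n2} = {n0}; idom=n0

Frontier:
  join n1 pred n0: · stop@n0
  join n1 pred n4: n4→n1 stop@n0
  join n2 pred n0: · stop@n0
  join n2 pred n1: n1 stop@n0
  join n2 pred n3: n3→n2 stop@n0
  join n5 pred n0: · stop@n0
  join n5 pred n1: n1 stop@n0
  join n5 pred n2: n2 stop@n0
  DF(n0)=∅
  DF(n1)={n1,n2,n5}
  DF(n2)={n2,n5}
  DF(n3)={n2}
  DF(n4)={n1}
  DF(n5)=∅

φ for j: defs {n1,n2,n4}
  DF⁺ = {n1,n2,n5}

Answer: ["n1", "n2", "n5"]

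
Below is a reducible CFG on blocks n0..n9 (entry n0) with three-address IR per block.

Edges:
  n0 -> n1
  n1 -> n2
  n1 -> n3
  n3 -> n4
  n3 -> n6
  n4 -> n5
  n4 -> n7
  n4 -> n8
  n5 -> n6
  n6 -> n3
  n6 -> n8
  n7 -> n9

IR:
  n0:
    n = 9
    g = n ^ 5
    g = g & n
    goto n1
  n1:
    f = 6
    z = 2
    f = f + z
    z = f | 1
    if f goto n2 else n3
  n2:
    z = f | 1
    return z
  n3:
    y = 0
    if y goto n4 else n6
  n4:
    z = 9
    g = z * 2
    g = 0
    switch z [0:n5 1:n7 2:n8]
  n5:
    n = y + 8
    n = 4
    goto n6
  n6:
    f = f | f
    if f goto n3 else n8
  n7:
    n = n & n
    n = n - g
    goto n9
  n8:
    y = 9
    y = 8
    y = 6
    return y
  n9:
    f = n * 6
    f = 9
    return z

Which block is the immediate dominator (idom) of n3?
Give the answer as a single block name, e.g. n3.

idom tree: n1←n0 n2←n1 n3←n1 n4←n3 n5←n4 n6←n3 n7←n4 n8←n3 n9←n7
Dom∩ at merges:
  n3: preds {n1,n6}: {n0,n1} ∩ {n0,n1,n3,n6} = {n0,n1}; idom=n1
  n6: preds {n3,n5}: {n0,n1,n3} ∩ {n0,n1,n3,n4,n5} = {n0,n1,n3}; idom=n3
  n8: preds {n4,n6}: {n0,n1,n3,n4} ∩ {n0,n1,n3,n6} = {n0,n1,n3}; idom=n3

idom(n3) = n1

Answer: n1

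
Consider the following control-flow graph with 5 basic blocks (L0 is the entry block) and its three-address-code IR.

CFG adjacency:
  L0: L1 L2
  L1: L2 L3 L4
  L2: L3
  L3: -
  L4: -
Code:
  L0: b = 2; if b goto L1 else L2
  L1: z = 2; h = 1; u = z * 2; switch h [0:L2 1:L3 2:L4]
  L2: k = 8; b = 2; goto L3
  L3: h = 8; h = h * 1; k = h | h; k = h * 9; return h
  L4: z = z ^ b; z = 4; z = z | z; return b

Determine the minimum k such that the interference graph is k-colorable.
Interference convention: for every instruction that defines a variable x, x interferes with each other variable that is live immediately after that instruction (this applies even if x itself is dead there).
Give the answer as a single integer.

Answer: 4

Analysis:
def/use:
  L0: {b} / ∅
  L1: {h,u,z} / ∅
  L2: {b,k} / ∅
  L3: {h,k} / ∅
  L4: {z} / {b,z}

Backward fixpoint:
  L0 li=∅ lo={b}
  L1 li={b} lo={b,z}
  L2 li=∅ lo=∅
  L3 li=∅ lo=∅
  L4 li={b,z} lo=∅

Interfere edges:
  b — {h,u,z}
  h — {b,k,u,z}
  k — {h}
  u — {b,h,z}
  z — {b,h,u}

Colouring:
  {b,h,u,z} pairwise interfere (4-clique) ⇒ χ ≥ 4
  4-colouring: r0={h}  r1={b,k}  r2={u}  r3={z}
  χ = 4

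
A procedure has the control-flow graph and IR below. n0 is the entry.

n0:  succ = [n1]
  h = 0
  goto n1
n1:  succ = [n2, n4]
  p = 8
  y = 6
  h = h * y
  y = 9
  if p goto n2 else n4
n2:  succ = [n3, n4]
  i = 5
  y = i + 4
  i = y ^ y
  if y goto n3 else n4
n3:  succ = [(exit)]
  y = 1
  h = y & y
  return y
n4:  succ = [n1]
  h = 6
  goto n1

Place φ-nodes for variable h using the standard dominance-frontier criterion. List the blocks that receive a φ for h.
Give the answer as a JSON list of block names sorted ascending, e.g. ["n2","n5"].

idom tree: n1←n0 n2←n1 n3←n2 n4←n1
Join-block Dom:
  n1: preds {n0,n4}: {n0} ∩ {n0,n1,n4} = {n0}; idom=n0
  n4: preds {n1,n2}: {n0,n1} ∩ {n0,n1,n2} = {n0,n1}; idom=n1

DF derivation:
  join n1 pred n0: · stop@n0
  join n1 pred n4: n4→n1 stop@n0
  join n4 pred n1: · stop@n1
  join n4 pred n2: n2 stop@n1
  n0: DF=∅
  n1: DF={n1}
  n2: DF={n4}
  n3: DF=∅
  n4: DF={n1}

φ for h: defs {n0,n1,n3,n4}
  DF⁺ = {n1}

Answer: ["n1"]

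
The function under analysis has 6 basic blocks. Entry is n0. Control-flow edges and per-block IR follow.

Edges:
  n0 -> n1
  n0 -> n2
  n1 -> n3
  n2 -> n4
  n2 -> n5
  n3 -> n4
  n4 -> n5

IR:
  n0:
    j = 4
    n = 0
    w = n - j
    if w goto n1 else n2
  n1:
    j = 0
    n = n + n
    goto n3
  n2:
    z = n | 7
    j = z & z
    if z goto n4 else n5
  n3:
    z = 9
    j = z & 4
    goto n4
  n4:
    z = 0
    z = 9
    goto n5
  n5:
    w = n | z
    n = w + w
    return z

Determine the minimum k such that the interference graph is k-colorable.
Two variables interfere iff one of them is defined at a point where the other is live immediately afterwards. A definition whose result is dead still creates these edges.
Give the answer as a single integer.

Block summaries:
  n0: {j,n,w} / ∅
  n1: {j,n} / {n}
  n2: {j,z} / {n}
  n3: {j,z} / ∅
  n4: {z} / ∅
  n5: {n,w} / {n,z}

Liveness:
  n0: in=∅ out={n}
  n1: in={n} out={n}
  n2: in={n} out={n,z}
  n3: in={n} out={n}
  n4: in={n} out={n,z}
  n5: in={n,z} out=∅

Interference:
  j: {n,z}
  n: {j,w,z}
  w: {n,z}
  z: {j,n,w}

Colouring:
  {j,n,z} pairwise interfere (3-clique) ⇒ χ ≥ 3
  3-colouring: c0={n}  c1={z}  c2={j,w}
  χ = 3

Answer: 3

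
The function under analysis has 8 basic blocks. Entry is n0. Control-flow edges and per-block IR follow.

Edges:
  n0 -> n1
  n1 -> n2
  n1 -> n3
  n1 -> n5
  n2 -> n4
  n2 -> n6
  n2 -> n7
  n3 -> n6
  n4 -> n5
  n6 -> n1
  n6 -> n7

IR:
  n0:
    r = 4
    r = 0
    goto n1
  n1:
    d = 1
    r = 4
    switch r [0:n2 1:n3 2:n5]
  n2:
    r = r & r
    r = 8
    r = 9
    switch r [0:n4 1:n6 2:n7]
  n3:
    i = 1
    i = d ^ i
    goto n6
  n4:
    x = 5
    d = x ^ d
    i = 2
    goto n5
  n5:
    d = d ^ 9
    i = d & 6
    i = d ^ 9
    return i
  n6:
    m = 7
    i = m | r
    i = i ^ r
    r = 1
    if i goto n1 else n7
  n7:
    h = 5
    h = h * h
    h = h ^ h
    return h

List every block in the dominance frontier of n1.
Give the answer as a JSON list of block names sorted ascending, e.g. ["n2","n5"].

Answer: ["n1"]

Working:
idom tree: n1←n0 n2←n1 n3←n1 n4←n2 n5←n1 n6←n1 n7←n1
Dom at joins:
  n1: preds {n0,n6}: {n0} ∩ {n0,n1,n6} = {n0}; idom=n0
  n5: preds {n1,n4}: {n0,n1} ∩ {n0,n1,n2,n4} = {n0,n1}; idom=n1
  n6: preds {n2,n3}: {n0,n1,n2} ∩ {n0,n1,n3} = {n0,n1}; idom=n1
  n7: preds {n2,n6}: {n0,n1,n2} ∩ {n0,n1,n6} = {n0,n1}; idom=n1

Frontier:
  join n1 pred n0: · stop@n0
  join n1 pred n6: n6→n1 stop@n0
  join n5 pred n1: · stop@n1
  join n5 pred n4: n4→n2 stop@n1
  join n6 pred n2: n2 stop@n1
  join n6 pred n3: n3 stop@n1
  join n7 pred n2: n2 stop@n1
  join n7 pred n6: n6 stop@n1
  DF(n0)=∅
  DF(n1)={n1}
  DF(n2)={n5,n6,n7}
  DF(n3)={n6}
  DF(n4)={n5}
  DF(n5)=∅
  DF(n6)={n1,n7}
  DF(n7)=∅

DF(n1) = ["n1"]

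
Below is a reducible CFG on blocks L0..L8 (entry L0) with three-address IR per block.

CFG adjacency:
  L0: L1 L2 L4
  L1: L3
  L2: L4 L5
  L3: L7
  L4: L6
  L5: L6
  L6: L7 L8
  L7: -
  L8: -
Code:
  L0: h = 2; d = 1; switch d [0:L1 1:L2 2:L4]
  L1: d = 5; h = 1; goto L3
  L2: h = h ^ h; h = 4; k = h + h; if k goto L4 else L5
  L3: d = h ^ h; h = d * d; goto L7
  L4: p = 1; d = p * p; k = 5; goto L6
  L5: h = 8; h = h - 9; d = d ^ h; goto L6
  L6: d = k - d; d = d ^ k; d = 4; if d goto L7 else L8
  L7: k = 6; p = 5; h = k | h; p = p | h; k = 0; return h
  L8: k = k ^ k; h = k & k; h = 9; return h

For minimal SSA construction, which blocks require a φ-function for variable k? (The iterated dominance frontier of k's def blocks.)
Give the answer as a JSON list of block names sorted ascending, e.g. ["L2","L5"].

idom tree: L1←L0 L2←L0 L3←L1 L4←L0 L5←L2 L6←L0 L7←L0 L8←L6
Dom at joins:
  L4: preds {L0,L2}: {L0} ∩ {L0,L2} = {L0}; idom=L0
  L6: preds {L4,L5}: {L0,L4} ∩ {L0,L2,L5} = {L0}; idom=L0
  L7: preds {L3,L6}: {L0,L1,L3} ∩ {L0,L6} = {L0}; idom=L0

DF derivation:
  join L4 pred L0: · stop@L0
  join L4 pred L2: L2 stop@L0
  join L6 pred L4: L4 stop@L0
  join L6 pred L5: L5→L2 stop@L0
  join L7 pred L3: L3→L1 stop@L0
  join L7 pred L6: L6 stop@L0
  L0 → ∅
  L1 → {L7}
  L2 → {L4,L6}
  L3 → {L7}
  L4 → {L6}
  L5 → {L6}
  L6 → {L7}
  L7 → ∅
  L8 → ∅

φ for k: defs {L2,L4,L7,L8}
  DF⁺ = {L4,L6,L7}

Answer: ["L4", "L6", "L7"]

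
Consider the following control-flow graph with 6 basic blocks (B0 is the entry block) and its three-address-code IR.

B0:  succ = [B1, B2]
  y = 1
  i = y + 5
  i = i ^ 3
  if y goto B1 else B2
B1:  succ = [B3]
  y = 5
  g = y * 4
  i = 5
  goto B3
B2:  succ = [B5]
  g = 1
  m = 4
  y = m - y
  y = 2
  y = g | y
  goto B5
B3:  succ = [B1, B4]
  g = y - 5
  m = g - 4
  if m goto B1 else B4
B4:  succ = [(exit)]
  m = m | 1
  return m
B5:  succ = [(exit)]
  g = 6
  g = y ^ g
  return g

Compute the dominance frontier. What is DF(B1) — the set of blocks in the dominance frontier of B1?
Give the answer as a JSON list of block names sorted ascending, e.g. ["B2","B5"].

Answer: ["B1"]

Derivation:
idom tree: B1←B0 B2←B0 B3←B1 B4←B3 B5←B2
Join-block Dom:
  B1: preds {B0,B3}: {B0} ∩ {B0,B1,B3} = {B0}; idom=B0

DF walk-up:
  join B1 pred B0: · stop@B0
  join B1 pred B3: B3→B1 stop@B0
  B0: DF=∅
  B1: DF={B1}
  B2: DF=∅
  B3: DF={B1}
  B4: DF=∅
  B5: DF=∅

DF(B1) = ["B1"]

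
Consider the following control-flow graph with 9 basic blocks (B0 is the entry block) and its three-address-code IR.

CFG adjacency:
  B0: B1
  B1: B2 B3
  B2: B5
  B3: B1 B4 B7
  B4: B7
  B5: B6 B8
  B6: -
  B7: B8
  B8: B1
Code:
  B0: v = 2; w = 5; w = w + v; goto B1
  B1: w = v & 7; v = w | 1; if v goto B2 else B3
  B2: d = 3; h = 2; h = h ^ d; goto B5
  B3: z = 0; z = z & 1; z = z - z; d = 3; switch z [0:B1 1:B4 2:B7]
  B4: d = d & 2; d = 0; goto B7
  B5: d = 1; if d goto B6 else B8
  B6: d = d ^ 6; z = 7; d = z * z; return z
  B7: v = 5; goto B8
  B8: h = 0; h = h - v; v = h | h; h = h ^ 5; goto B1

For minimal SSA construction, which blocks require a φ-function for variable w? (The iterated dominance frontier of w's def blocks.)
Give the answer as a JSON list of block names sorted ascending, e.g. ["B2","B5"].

Answer: ["B1"]

Working:
idom tree: B1←B0 B2←B1 B3←B1 B4←B3 B5←B2 B6←B5 B7←B3 B8←B1
Dom at joins:
  B1: preds {B0,B3,B8}: {B0} ∩ {B0,B1,B3} ∩ {B0,B1,B8} = {B0}; idom=B0
  B7: preds {B3,B4}: {B0,B1,B3} ∩ {B0,B1,B3,B4} = {B0,B1,B3}; idom=B3
  B8: preds {B5,B7}: {B0,B1,B2,B5} ∩ {B0,B1,B3,B7} = {B0,B1}; idom=B1

DF derivation:
  join B1 pred B0: · stop@B0
  join B1 pred B3: B3→B1 stop@B0
  join B1 pred B8: B8→B1 stop@B0
  join B7 pred B3: · stop@B3
  join B7 pred B4: B4 stop@B3
  join B8 pred B5: B5→B2 stop@B1
  join B8 pred B7: B7→B3 stop@B1
  DF(B0)=∅
  DF(B1)={B1}
  DF(B2)={B8}
  DF(B3)={B1,B8}
  DF(B4)={B7}
  DF(B5)={B8}
  DF(B6)=∅
  DF(B7)={B8}
  DF(B8)={B1}

φ for w: defs {B0,B1}
  DF⁺ = {B1}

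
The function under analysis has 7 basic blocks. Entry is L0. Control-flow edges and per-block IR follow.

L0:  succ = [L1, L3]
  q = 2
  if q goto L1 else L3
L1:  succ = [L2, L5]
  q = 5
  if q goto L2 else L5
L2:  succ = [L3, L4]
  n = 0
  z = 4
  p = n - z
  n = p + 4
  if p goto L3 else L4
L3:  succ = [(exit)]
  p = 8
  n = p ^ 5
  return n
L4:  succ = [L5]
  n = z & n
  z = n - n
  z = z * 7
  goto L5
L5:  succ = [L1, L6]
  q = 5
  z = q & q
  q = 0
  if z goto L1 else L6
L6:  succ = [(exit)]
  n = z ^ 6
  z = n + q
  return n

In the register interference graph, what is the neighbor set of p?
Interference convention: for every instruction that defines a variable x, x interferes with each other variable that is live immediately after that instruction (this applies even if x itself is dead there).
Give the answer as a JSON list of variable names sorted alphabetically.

Answer: ["n", "z"]

Analysis:
Block summaries:
  L0: {q} / ∅
  L1: {q} / ∅
  L2: {n,p,z} / ∅
  L3: {n,p} / ∅
  L4: {n,z} / {n,z}
  L5: {q,z} / ∅
  L6: {n,z} / {q,z}

Live sets:
  L0: in=∅ out=∅
  L1: in=∅ out=∅
  L2: in=∅ out={n,z}
  L3: in=∅ out=∅
  L4: in={n,z} out=∅
  L5: in=∅ out={q,z}
  L6: in={q,z} out=∅

Interfere edges:
  n — {p,q,z}
  p — {n,z}
  q — {n,z}
  z — {n,p,q}

N(p) = ["n", "z"]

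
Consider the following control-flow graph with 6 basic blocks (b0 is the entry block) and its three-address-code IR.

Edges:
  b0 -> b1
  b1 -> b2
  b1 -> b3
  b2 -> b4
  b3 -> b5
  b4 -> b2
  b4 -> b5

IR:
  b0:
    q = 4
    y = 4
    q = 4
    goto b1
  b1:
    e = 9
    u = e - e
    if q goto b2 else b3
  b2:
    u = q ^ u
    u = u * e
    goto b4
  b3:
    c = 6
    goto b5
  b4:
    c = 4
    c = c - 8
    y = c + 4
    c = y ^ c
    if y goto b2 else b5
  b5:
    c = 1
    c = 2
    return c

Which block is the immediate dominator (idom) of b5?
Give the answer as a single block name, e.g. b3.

Answer: b1

Analysis:
idom tree: b1←b0 b2←b1 b3←b1 b4←b2 b5←b1
Dom at joins:
  b2: preds {b1,b4}: {b0,b1} ∩ {b0,b1,b2,b4} = {b0,b1}; idom=b1
  b5: preds {b3,b4}: {b0,b1,b3} ∩ {b0,b1,b2,b4} = {b0,b1}; idom=b1

idom(b5) = b1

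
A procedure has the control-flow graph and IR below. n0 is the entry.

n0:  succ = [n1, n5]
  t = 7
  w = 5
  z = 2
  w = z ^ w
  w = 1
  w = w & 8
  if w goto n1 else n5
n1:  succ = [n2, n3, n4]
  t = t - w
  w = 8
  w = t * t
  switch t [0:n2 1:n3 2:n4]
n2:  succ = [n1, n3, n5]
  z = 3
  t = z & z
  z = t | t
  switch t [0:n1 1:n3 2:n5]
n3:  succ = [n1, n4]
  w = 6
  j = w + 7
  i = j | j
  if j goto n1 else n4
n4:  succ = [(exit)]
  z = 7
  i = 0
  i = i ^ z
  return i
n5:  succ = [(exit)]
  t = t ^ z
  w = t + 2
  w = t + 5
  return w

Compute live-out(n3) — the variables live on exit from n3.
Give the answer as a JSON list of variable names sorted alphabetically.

Answer: ["t", "w"]

Working:
Block summaries:
  n0 def {t,w,z} use ∅
  n1 def {t,w} use {t,w}
  n2 def {t,z} use ∅
  n3 def {i,j,w} use ∅
  n4 def {i,z} use ∅
  n5 def {t,w} use {t,z}

Liveness:
  n0: in=∅ out={t,w,z}
  n1: in={t,w} out={t,w}
  n2: in={w} out={t,w,z}
  n3: in={t} out={t,w}
  n4: in=∅ out=∅
  n5: in={t,z} out=∅

live-out(n3) = ["t", "w"]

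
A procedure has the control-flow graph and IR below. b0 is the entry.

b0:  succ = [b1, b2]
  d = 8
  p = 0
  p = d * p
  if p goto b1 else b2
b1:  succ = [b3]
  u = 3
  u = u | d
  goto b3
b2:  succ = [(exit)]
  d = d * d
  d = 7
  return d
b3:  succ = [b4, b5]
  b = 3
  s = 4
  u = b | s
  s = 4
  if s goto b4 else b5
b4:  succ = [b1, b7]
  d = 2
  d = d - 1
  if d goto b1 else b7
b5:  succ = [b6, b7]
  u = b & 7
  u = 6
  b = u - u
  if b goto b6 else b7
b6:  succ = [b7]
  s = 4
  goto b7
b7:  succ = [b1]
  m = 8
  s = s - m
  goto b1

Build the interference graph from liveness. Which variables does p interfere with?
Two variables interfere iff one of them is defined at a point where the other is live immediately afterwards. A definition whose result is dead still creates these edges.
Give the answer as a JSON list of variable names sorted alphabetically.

Block summaries:
  b0: {d,p} / ∅
  b1: {u} / {d}
  b2: {d} / {d}
  b3: {b,s,u} / ∅
  b4: {d} / ∅
  b5: {b,u} / {b}
  b6: {s} / ∅
  b7: {m,s} / {s}

Liveness:
  b0 li=∅ lo={d}
  b1 li={d} lo={d}
  b2 li={d} lo=∅
  b3 li={d} lo={b,d,s}
  b4 li={s} lo={d,s}
  b5 li={b,d,s} lo={d,s}
  b6 li={d} lo={d,s}
  b7 li={d,s} lo={d}

Conflict graph:
  b: {d,s,u}
  d: {b,m,p,s,u}
  m: {d,s}
  p: {d}
  s: {b,d,m,u}
  u: {b,d,s}

N(p) = ["d"]

Answer: ["d"]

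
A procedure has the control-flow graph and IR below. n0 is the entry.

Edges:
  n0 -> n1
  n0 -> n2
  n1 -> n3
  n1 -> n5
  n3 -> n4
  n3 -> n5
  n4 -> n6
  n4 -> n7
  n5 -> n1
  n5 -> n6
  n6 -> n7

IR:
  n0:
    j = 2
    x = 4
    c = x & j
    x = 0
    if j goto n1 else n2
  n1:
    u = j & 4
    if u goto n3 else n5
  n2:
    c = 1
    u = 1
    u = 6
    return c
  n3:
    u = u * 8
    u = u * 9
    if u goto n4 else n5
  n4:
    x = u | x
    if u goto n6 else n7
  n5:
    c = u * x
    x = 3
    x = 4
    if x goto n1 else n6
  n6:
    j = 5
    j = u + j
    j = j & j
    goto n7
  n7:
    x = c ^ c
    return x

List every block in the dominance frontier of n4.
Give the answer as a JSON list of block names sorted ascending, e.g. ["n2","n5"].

Answer: ["n6", "n7"]

Analysis:
idom tree: n1←n0 n2←n0 n3←n1 n4←n3 n5←n1 n6←n1 n7←n1
Dom at joins:
  n1: preds {n0,n5}: {n0} ∩ {n0,n1,n5} = {n0}; idom=n0
  n5: preds {n1,n3}: {n0,n1} ∩ {n0,n1,n3} = {n0,n1}; idom=n1
  n6: preds {n4,n5}: {n0,n1,n3,n4} ∩ {n0,n1,n5} = {n0,n1}; idom=n1
  n7: preds {n4,n6}: {n0,n1,n3,n4} ∩ {n0,n1,n6} = {n0,n1}; idom=n1

DF walk-up:
  join n1 pred n0: · stop@n0
  join n1 pred n5: n5→n1 stop@n0
  join n5 pred n1: · stop@n1
  join n5 pred n3: n3 stop@n1
  join n6 pred n4: n4→n3 stop@n1
  join n6 pred n5: n5 stop@n1
  join n7 pred n4: n4→n3 stop@n1
  join n7 pred n6: n6 stop@n1
  n0: DF=∅
  n1: DF={n1}
  n2: DF=∅
  n3: DF={n5,n6,n7}
  n4: DF={n6,n7}
  n5: DF={n1,n6}
  n6: DF={n7}
  n7: DF=∅

DF(n4) = ["n6", "n7"]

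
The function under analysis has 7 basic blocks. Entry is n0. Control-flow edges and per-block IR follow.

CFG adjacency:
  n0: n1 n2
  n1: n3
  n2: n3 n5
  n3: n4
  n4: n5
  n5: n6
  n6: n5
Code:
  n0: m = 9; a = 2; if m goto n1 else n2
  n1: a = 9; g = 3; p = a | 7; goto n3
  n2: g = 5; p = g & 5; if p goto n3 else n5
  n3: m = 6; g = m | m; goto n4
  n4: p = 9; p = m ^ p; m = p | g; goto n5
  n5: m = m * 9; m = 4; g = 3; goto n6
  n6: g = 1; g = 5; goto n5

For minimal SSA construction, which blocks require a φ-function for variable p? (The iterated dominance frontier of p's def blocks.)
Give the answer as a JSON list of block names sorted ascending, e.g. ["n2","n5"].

Answer: ["n3", "n5"]

Analysis:
idom tree: n1←n0 n2←n0 n3←n0 n4←n3 n5←n0 n6←n5
Dom at joins:
  n3: preds {n1,n2}: {n0,n1} ∩ {n0,n2} = {n0}; idom=n0
  n5: preds {n2,n4,n6}: {n0,n2} ∩ {n0,n3,n4} ∩ {n0,n5,n6} = {n0}; idom=n0

DF derivation:
  join n3 pred n1: n1 stop@n0
  join n3 pred n2: n2 stop@n0
  join n5 pred n2: n2 stop@n0
  join n5 pred n4: n4→n3 stop@n0
  join n5 pred n6: n6→n5 stop@n0
  DF(n0)=∅
  DF(n1)={n3}
  DF(n2)={n3,n5}
  DF(n3)={n5}
  DF(n4)={n5}
  DF(n5)={n5}
  DF(n6)={n5}

φ for p: defs {n1,n2,n4}
  DF⁺ = {n3,n5}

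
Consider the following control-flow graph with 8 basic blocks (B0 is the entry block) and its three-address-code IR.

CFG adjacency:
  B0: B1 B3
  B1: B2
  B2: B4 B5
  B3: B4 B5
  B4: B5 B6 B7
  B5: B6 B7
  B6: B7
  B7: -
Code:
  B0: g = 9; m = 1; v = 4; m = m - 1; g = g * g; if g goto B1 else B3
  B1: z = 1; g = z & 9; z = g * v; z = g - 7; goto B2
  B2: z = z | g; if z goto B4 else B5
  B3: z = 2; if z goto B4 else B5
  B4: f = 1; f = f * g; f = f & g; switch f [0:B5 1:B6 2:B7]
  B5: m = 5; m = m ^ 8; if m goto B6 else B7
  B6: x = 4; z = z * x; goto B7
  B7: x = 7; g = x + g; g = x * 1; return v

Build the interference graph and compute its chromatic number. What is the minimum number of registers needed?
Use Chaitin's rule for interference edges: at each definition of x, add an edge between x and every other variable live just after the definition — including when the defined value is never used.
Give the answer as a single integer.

def/use:
  B0 def {g,m,v} use ∅
  B1 def {g,z} use {v}
  B2 def {z} use {g,z}
  B3 def {z} use ∅
  B4 def {f} use {g}
  B5 def {m} use ∅
  B6 def {x,z} use {z}
  B7 def {g,x} use {g,v}

Live sets:
  B0 li=∅ lo={g,v}
  B1 li={v} lo={g,v,z}
  B2 li={g,v,z} lo={g,v,z}
  B3 li={g,v} lo={g,v,z}
  B4 li={g,v,z} lo={g,v,z}
  B5 li={g,v,z} lo={g,v,z}
  B6 li={g,v,z} lo={g,v}
  B7 li={g,v} lo=∅

Interfere edges:
  f↔{g,v,z}
  g↔{f,m,v,x,z}
  m↔{g,v,z}
  v↔{f,g,m,x,z}
  x↔{g,v,z}
  z↔{f,g,m,v,x}

Chromatic number:
  lower bound: {f,g,v,z} mutually conflict ⇒ χ ≥ 4
  4-colouring: R0={g}  R1={v}  R2={z}  R3={f,m,x}
  χ = 4

Answer: 4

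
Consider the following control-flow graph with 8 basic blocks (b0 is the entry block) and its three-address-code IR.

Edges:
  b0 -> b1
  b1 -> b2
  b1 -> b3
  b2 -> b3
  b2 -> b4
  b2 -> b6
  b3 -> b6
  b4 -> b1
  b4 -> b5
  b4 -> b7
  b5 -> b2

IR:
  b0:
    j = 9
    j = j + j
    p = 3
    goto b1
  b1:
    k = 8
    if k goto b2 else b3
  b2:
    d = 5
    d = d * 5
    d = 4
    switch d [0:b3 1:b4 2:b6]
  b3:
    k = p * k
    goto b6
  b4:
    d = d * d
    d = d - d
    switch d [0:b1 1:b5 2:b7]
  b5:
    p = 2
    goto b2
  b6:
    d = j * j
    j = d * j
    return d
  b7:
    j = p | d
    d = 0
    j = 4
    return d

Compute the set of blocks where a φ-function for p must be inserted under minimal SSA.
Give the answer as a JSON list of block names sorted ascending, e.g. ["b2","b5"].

Answer: ["b1", "b2", "b3", "b6"]

Derivation:
idom tree: b1←b0 b2←b1 b3←b1 b4←b2 b5←b4 b6←b1 b7←b4
Dom at joins:
  b1: preds {b0,b4}: {b0} ∩ {b0,b1,b2,b4} = {b0}; idom=b0
  b2: preds {b1,b5}: {b0,b1} ∩ {b0,b1,b2,b4,b5} = {b0,b1}; idom=b1
  b3: preds {b1,b2}: {b0,b1} ∩ {b0,b1,b2} = {b0,b1}; idom=b1
  b6: preds {b2,b3}: {b0,b1,b2} ∩ {b0,b1,b3} = {b0,b1}; idom=b1

DF derivation:
  b1←b0: walk · to b0
  b1←b4: walk b4→b2→b1 to b0
  b2←b1: walk · to b1
  b2←b5: walk b5→b4→b2 to b1
  b3←b1: walk · to b1
  b3←b2: walk b2 to b1
  b6←b2: walk b2 to b1
  b6←b3: walk b3 to b1
  DF(b0)=∅
  DF(b1)={b1}
  DF(b2)={b1,b2,b3,b6}
  DF(b3)={b6}
  DF(b4)={b1,b2}
  DF(b5)={b2}
  DF(b6)=∅
  DF(b7)=∅

φ for p: defs {b0,b5}
  DF⁺ = {b1,b2,b3,b6}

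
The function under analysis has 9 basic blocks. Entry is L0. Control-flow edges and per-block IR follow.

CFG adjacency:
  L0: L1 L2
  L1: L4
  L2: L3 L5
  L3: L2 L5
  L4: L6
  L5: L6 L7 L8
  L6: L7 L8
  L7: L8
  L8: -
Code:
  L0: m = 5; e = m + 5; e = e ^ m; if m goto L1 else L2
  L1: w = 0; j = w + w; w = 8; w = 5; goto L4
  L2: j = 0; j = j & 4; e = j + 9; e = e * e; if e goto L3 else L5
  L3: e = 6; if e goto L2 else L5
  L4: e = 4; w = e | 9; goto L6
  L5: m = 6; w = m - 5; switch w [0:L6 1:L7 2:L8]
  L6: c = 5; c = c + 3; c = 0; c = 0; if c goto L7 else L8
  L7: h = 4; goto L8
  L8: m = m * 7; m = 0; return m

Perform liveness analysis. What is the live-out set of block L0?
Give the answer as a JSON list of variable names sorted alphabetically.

def/use:
  L0: {e,m} / ∅
  L1: {j,w} / ∅
  L2: {e,j} / ∅
  L3: {e} / ∅
  L4: {e,w} / ∅
  L5: {m,w} / ∅
  L6: {c} / ∅
  L7: {h} / ∅
  L8: {m} / {m}

Backward fixpoint:
  L0: in=∅ out={m}
  L1: in={m} out={m}
  L2: in=∅ out=∅
  L3: in=∅ out=∅
  L4: in={m} out={m}
  L5: in=∅ out={m}
  L6: in={m} out={m}
  L7: in={m} out={m}
  L8: in={m} out=∅

live-out(L0) = ["m"]

Answer: ["m"]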